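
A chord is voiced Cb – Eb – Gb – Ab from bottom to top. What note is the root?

Reordering Cb, Eb, Gb, Ab into stacked thirds gives Ab–Cb–Eb–Gb; the bottom of that stack, Ab, is the root.

Ab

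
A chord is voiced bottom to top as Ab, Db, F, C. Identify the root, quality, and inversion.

Reducing to letter names: Ab, Db, F, C. These stack in thirds as Db–F–Ab–C — a Db major seventh chord.
Ab is the fifth of Db major seventh; fifth in the bass means second inversion (figured bass 4/3).

Db major seventh, second inversion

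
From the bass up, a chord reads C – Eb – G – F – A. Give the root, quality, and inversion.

Reducing to letter names: C, Eb, G, F, A. These stack in thirds as F–A–C–Eb–G — an F dominant ninth chord.
C is the fifth of F dominant ninth; fifth in the bass means second inversion.

F dominant ninth, second inversion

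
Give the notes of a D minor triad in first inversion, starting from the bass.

F, A, D

The chord tones are D–F–A. With the third (F) lowest for first inversion: F, A, D.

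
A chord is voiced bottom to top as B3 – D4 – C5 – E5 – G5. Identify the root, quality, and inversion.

Reducing to letter names: B, D, C, E, G. These stack in thirds as C–E–G–B–D — a C major ninth chord.
The lowest note is B, the seventh of the chord, so this is third inversion.

C major ninth, third inversion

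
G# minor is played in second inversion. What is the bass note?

D#

The fifth of G# minor (G#–B–D#) is D#; that is the bass in second inversion.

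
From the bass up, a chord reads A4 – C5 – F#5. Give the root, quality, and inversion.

Reducing to letter names: A, C, F#. These stack in thirds as F#–A–C — an F# diminished triad.
A is the third of F# diminished; third in the bass means first inversion (figured bass 6).

F# diminished, first inversion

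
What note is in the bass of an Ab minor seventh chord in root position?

Ab

In root position the root is lowest. For Ab minor seventh (Ab–Cb–Eb–Gb) that is Ab.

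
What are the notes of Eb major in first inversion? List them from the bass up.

G, Bb, Eb

Eb major is Eb–G–Bb. First inversion puts the third (G) in the bass, with the remaining tones above: G, Bb, Eb.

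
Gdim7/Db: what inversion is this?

second inversion

Gdim7/Db means G diminished seventh with Db in the bass. Db is the fifth of G diminished seventh (G–Bb–Db–Fb), so this is second inversion.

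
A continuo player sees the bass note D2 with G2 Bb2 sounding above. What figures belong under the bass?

6/4

The notes D, G, Bb stack in thirds as G–Bb–D — a G minor triad. The bass D is the fifth, so this is second inversion: figured 6/4.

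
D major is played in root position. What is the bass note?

D

In root position the root is lowest. For D major (D–F#–A) that is D.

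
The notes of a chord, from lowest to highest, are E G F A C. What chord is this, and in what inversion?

F major ninth, third inversion

The distinct note names are E, G, F, A, C. Stacked in thirds they read F–A–C–E–G, which is a major ninth chord on F.
E is the seventh of F major ninth; seventh in the bass means third inversion.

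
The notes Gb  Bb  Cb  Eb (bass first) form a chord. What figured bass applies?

The notes Gb, Bb, Cb, Eb stack in thirds as Cb–Eb–Gb–Bb — a Cb major seventh chord. The bass Gb is the fifth, so this is second inversion: figured 4/3.

4/3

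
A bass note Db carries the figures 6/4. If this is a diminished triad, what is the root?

The figures 6/4 mean the fifth of the chord is in the bass. If Db is the fifth of a diminished triad, the root is G (chord tones G–Bb–Db).

G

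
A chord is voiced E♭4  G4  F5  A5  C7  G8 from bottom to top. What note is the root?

F

Reordering Eb, G, F, A, C into stacked thirds gives F–A–C–Eb–G; the bottom of that stack, F, is the root.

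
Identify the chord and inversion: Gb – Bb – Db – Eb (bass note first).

Eb minor seventh, first inversion

The pitch classes Gb, Bb, Db, Eb arrange in thirds as Eb–Gb–Bb–Db: an Eb minor seventh chord.
The lowest note is Gb, the third of the chord, so this is first inversion (figured bass 6/5).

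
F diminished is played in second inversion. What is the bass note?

The fifth of F diminished (F–Ab–Cb) is Cb; that is the bass in second inversion.

Cb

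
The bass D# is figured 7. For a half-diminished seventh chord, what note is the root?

The figures 7 mean the root of the chord is in the bass. If D# is the root of a half-diminished seventh chord, the root is D# (chord tones D#–F#–A–C#).

D#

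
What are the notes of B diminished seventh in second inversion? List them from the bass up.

F, Ab, B, D

The chord tones are B–D–F–Ab. With the fifth (F) lowest for second inversion: F, Ab, B, D.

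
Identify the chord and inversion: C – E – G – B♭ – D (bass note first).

C dominant ninth, root position

Reducing to letter names: C, E, G, Bb, D. These stack in thirds as C–E–G–Bb–D — a C dominant ninth chord.
C is the root of C dominant ninth; root in the bass means root position.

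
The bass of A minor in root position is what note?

A

The root of A minor (A–C–E) is A; that is the bass in root position.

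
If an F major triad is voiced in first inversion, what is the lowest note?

A

The third of F major (F–A–C) is A; that is the bass in first inversion.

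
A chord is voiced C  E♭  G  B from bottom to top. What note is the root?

The distinct letter names are C, Eb, G, B. Arranged as a stack of thirds they read C–Eb–G–B, so C is the root (a C minor-major seventh chord).

C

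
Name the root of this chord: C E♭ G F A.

C, Eb, G, F, A are the tones of an F dominant ninth chord (F–A–C–Eb–G), making F the root.

F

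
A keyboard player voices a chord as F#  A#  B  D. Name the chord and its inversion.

B minor-major seventh, second inversion

Reducing to letter names: F#, A#, B, D. These stack in thirds as B–D–F#–A# — a B minor-major seventh chord.
F# is the fifth of B minor-major seventh; fifth in the bass means second inversion (figured bass 4/3).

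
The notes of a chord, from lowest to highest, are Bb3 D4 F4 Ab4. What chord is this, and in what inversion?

Bb dominant seventh, root position

The distinct note names are Bb, D, F, Ab. Stacked in thirds they read Bb–D–F–Ab, which is a dominant seventh chord on Bb.
The lowest note is Bb, the root of the chord, so this is root position (figured bass 7).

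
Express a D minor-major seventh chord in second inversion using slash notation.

Dm(maj7)/A

Second inversion of D minor-major seventh has the fifth (A) in the bass. As a slash chord: Dm(maj7)/A.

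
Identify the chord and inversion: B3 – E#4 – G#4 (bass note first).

E# diminished, second inversion

The pitch classes B, E#, G# arrange in thirds as E#–G#–B: an E# diminished triad.
The lowest note is B, the fifth of the chord, so this is second inversion (figured bass 6/4).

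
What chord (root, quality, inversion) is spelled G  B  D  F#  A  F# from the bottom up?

Reducing to letter names: G, B, D, F#, A. These stack in thirds as G–B–D–F#–A — a G major ninth chord.
The lowest note is G, the root of the chord, so this is root position.

G major ninth, root position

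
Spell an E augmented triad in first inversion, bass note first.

E augmented is E–G#–B#. First inversion puts the third (G#) in the bass, with the remaining tones above: G#, B#, E.

G#, B#, E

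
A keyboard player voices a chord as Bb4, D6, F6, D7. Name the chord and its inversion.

The pitch classes Bb, D, F arrange in thirds as Bb–D–F: a Bb major triad.
Bb is the root of Bb major; root in the bass means root position (figured bass 5/3).

Bb major, root position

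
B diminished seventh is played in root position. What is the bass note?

The root of B diminished seventh (B–D–F–Ab) is B; that is the bass in root position.

B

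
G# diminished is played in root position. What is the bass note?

G#

The root of G# diminished (G#–B–D) is G#; that is the bass in root position.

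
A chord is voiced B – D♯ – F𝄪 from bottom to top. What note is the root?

Reordering B, D#, F## into stacked thirds gives B–D#–F##; the bottom of that stack, B, is the root.

B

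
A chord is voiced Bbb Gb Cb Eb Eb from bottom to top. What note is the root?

Cb

The distinct letter names are Bbb, Gb, Cb, Eb. Arranged as a stack of thirds they read Cb–Eb–Gb–Bbb, so Cb is the root (a Cb dominant seventh chord).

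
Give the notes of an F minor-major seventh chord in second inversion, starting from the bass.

C, E, F, Ab

Spelling F minor-major seventh: F–Ab–C–E. In second inversion the fifth is bass, giving C, E, F, Ab from the bottom.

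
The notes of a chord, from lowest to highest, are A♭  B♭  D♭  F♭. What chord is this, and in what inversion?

Reducing to letter names: Ab, Bb, Db, Fb. These stack in thirds as Bb–Db–Fb–Ab — a Bb half-diminished seventh chord.
With the seventh (Ab) in the bass, the chord is in third inversion (figured bass 4/2).

Bb half-diminished seventh, third inversion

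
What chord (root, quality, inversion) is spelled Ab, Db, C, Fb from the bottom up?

Reducing to letter names: Ab, Db, C, Fb. These stack in thirds as Db–Fb–Ab–C — a Db minor-major seventh chord.
The lowest note is Ab, the fifth of the chord, so this is second inversion (figured bass 4/3).

Db minor-major seventh, second inversion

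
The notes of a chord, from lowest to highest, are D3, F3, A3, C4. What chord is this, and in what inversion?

Reducing to letter names: D, F, A, C. These stack in thirds as D–F–A–C — a D minor seventh chord.
The lowest note is D, the root of the chord, so this is root position (figured bass 7).

D minor seventh, root position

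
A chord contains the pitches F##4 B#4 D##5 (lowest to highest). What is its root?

Reordering F##, B#, D## into stacked thirds gives B#–D##–F##; the bottom of that stack, B#, is the root.

B#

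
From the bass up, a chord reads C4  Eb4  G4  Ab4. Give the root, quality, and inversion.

Ab major seventh, first inversion

The pitch classes C, Eb, G, Ab arrange in thirds as Ab–C–Eb–G: an Ab major seventh chord.
C is the third of Ab major seventh; third in the bass means first inversion (figured bass 6/5).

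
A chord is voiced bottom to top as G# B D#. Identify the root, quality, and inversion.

The distinct note names are G#, B, D#. Stacked in thirds they read G#–B–D#, which is a minor triad on G#.
G# is the root of G# minor; root in the bass means root position (figured bass 5/3).

G# minor, root position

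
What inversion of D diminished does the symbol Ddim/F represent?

first inversion

Ddim/F means D diminished with F in the bass. F is the third of D diminished (D–F–Ab), so this is first inversion.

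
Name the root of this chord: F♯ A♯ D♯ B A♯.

B

Reordering F#, A#, D#, B into stacked thirds gives B–D#–F#–A#; the bottom of that stack, B, is the root.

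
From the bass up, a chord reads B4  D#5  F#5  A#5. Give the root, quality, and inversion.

B major seventh, root position

The pitch classes B, D#, F#, A# arrange in thirds as B–D#–F#–A#: a B major seventh chord.
With the root (B) in the bass, the chord is in root position (figured bass 7).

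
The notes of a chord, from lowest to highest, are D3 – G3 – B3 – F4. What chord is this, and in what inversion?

Reducing to letter names: D, G, B, F. These stack in thirds as G–B–D–F — a G dominant seventh chord.
The lowest note is D, the fifth of the chord, so this is second inversion (figured bass 4/3).

G dominant seventh, second inversion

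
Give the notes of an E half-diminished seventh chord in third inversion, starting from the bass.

D, E, G, Bb

The chord tones are E–G–Bb–D. With the seventh (D) lowest for third inversion: D, E, G, Bb.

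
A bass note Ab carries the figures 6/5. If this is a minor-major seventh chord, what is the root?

F

The figures 6/5 mean the third of the chord is in the bass. If Ab is the third of a minor-major seventh chord, the root is F (chord tones F–Ab–C–E).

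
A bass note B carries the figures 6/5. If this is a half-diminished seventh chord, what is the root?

The figures 6/5 mean the third of the chord is in the bass. If B is the third of a half-diminished seventh chord, the root is G# (chord tones G#–B–D–F#).

G#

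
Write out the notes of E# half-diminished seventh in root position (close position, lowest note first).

Spelling E# half-diminished seventh: E#–G#–B–D#. In root position the root is bass, giving E#, G#, B, D# from the bottom.

E#, G#, B, D#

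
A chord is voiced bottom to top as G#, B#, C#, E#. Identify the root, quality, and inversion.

Reducing to letter names: G#, B#, C#, E#. These stack in thirds as C#–E#–G#–B# — a C# major seventh chord.
The lowest note is G#, the fifth of the chord, so this is second inversion (figured bass 4/3).

C# major seventh, second inversion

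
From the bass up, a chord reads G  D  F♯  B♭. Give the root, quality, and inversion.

Reducing to letter names: G, D, F#, Bb. These stack in thirds as G–Bb–D–F# — a G minor-major seventh chord.
The lowest note is G, the root of the chord, so this is root position (figured bass 7).

G minor-major seventh, root position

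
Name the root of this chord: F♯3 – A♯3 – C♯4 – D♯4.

D#

F#, A#, C#, D# are the tones of a D# minor seventh chord (D#–F#–A#–C#), making D# the root.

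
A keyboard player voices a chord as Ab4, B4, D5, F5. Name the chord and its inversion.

The pitch classes Ab, B, D, F arrange in thirds as B–D–F–Ab: a B diminished seventh chord.
Ab is the seventh of B diminished seventh; seventh in the bass means third inversion (figured bass 4/2).

B diminished seventh, third inversion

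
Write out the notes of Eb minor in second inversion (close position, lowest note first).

The chord tones are Eb–Gb–Bb. With the fifth (Bb) lowest for second inversion: Bb, Eb, Gb.

Bb, Eb, Gb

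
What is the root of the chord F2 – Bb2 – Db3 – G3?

F, Bb, Db, G are the tones of a G half-diminished seventh chord (G–Bb–Db–F), making G the root.

G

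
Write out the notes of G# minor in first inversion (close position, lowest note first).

The chord tones are G#–B–D#. With the third (B) lowest for first inversion: B, D#, G#.

B, D#, G#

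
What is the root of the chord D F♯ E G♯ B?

The distinct letter names are D, F#, E, G#, B. Arranged as a stack of thirds they read E–G#–B–D–F#, so E is the root (an E dominant ninth chord).

E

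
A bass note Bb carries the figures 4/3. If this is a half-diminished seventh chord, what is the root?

E

The figures 4/3 mean the fifth of the chord is in the bass. If Bb is the fifth of a half-diminished seventh chord, the root is E (chord tones E–G–Bb–D).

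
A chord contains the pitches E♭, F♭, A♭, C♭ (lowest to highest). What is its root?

The distinct letter names are Eb, Fb, Ab, Cb. Arranged as a stack of thirds they read Fb–Ab–Cb–Eb, so Fb is the root (an Fb major seventh chord).

Fb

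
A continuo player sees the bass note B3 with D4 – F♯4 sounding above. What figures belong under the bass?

The notes B, D, F# stack in thirds as B–D–F# — a B minor triad. The bass B is the root, so this is root position: figured 5/3.

5/3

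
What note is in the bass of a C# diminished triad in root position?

C#

The root of C# diminished (C#–E–G) is C#; that is the bass in root position.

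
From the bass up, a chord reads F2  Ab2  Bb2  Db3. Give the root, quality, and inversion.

The pitch classes F, Ab, Bb, Db arrange in thirds as Bb–Db–F–Ab: a Bb minor seventh chord.
With the fifth (F) in the bass, the chord is in second inversion (figured bass 4/3).

Bb minor seventh, second inversion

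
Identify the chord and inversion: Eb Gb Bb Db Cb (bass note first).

Cb major ninth, first inversion

The pitch classes Eb, Gb, Bb, Db, Cb arrange in thirds as Cb–Eb–Gb–Bb–Db: a Cb major ninth chord.
With the third (Eb) in the bass, the chord is in first inversion.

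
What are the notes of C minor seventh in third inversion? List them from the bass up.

The chord tones are C–Eb–G–Bb. With the seventh (Bb) lowest for third inversion: Bb, C, Eb, G.

Bb, C, Eb, G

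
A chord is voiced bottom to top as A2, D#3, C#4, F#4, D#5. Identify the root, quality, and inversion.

D# half-diminished seventh, second inversion

The distinct note names are A, D#, C#, F#. Stacked in thirds they read D#–F#–A–C#, which is a half-diminished seventh chord on D#.
A is the fifth of D# half-diminished seventh; fifth in the bass means second inversion (figured bass 4/3).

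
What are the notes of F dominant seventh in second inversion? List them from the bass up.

C, Eb, F, A

Spelling F dominant seventh: F–A–C–Eb. In second inversion the fifth is bass, giving C, Eb, F, A from the bottom.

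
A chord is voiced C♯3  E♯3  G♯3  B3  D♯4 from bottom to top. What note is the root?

The distinct letter names are C#, E#, G#, B, D#. Arranged as a stack of thirds they read C#–E#–G#–B–D#, so C# is the root (a C# dominant ninth chord).

C#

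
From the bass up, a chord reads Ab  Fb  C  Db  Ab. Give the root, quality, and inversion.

The pitch classes Ab, Fb, C, Db arrange in thirds as Db–Fb–Ab–C: a Db minor-major seventh chord.
The lowest note is Ab, the fifth of the chord, so this is second inversion (figured bass 4/3).

Db minor-major seventh, second inversion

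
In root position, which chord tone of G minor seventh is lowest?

In root position the root is lowest. For G minor seventh (G–Bb–D–F) that is G.

G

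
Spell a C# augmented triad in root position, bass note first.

C#, E#, G##

Spelling C# augmented: C#–E#–G##. In root position the root is bass, giving C#, E#, G## from the bottom.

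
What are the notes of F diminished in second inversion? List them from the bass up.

Cb, F, Ab

Spelling F diminished: F–Ab–Cb. In second inversion the fifth is bass, giving Cb, F, Ab from the bottom.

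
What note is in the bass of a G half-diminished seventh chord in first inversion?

Bb

The third of G half-diminished seventh (G–Bb–Db–F) is Bb; that is the bass in first inversion.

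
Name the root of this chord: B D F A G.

Reordering B, D, F, A, G into stacked thirds gives G–B–D–F–A; the bottom of that stack, G, is the root.

G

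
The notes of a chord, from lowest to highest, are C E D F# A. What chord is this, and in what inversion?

D dominant ninth, third inversion

The pitch classes C, E, D, F#, A arrange in thirds as D–F#–A–C–E: a D dominant ninth chord.
C is the seventh of D dominant ninth; seventh in the bass means third inversion.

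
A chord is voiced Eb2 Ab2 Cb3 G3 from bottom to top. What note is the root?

Reordering Eb, Ab, Cb, G into stacked thirds gives Ab–Cb–Eb–G; the bottom of that stack, Ab, is the root.

Ab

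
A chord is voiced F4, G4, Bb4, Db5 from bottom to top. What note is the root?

The distinct letter names are F, G, Bb, Db. Arranged as a stack of thirds they read G–Bb–Db–F, so G is the root (a G half-diminished seventh chord).

G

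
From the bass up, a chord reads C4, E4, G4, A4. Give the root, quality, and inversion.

Reducing to letter names: C, E, G, A. These stack in thirds as A–C–E–G — an A minor seventh chord.
C is the third of A minor seventh; third in the bass means first inversion (figured bass 6/5).

A minor seventh, first inversion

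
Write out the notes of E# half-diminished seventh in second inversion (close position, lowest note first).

E# half-diminished seventh is E#–G#–B–D#. Second inversion puts the fifth (B) in the bass, with the remaining tones above: B, D#, E#, G#.

B, D#, E#, G#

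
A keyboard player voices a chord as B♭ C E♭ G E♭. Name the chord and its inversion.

Reducing to letter names: Bb, C, Eb, G. These stack in thirds as C–Eb–G–Bb — a C minor seventh chord.
The lowest note is Bb, the seventh of the chord, so this is third inversion (figured bass 4/2).

C minor seventh, third inversion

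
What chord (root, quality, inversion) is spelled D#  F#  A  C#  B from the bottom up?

B dominant ninth, first inversion

Reducing to letter names: D#, F#, A, C#, B. These stack in thirds as B–D#–F#–A–C# — a B dominant ninth chord.
D# is the third of B dominant ninth; third in the bass means first inversion.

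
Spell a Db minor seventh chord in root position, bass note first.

Spelling Db minor seventh: Db–Fb–Ab–Cb. In root position the root is bass, giving Db, Fb, Ab, Cb from the bottom.

Db, Fb, Ab, Cb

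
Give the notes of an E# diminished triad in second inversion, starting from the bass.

Spelling E# diminished: E#–G#–B. In second inversion the fifth is bass, giving B, E#, G# from the bottom.

B, E#, G#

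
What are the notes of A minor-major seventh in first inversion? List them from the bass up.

Spelling A minor-major seventh: A–C–E–G#. In first inversion the third is bass, giving C, E, G#, A from the bottom.

C, E, G#, A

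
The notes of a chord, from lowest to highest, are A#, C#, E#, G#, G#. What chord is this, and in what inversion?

The distinct note names are A#, C#, E#, G#. Stacked in thirds they read A#–C#–E#–G#, which is a minor seventh chord on A#.
A# is the root of A# minor seventh; root in the bass means root position (figured bass 7).

A# minor seventh, root position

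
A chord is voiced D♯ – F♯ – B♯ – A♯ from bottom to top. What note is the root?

D#, F#, B#, A# are the tones of a B# half-diminished seventh chord (B#–D#–F#–A#), making B# the root.

B#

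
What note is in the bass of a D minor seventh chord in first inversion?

D minor seventh is D–F–A–C. First inversion places the third in the bass: F.

F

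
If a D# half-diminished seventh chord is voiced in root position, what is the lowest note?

The root of D# half-diminished seventh (D#–F#–A–C#) is D#; that is the bass in root position.

D#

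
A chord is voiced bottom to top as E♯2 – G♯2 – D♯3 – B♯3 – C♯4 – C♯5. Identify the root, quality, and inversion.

C# major ninth, first inversion

Reducing to letter names: E#, G#, D#, B#, C#. These stack in thirds as C#–E#–G#–B#–D# — a C# major ninth chord.
The lowest note is E#, the third of the chord, so this is first inversion.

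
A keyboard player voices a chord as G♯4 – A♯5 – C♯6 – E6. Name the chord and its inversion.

A# half-diminished seventh, third inversion

The pitch classes G#, A#, C#, E arrange in thirds as A#–C#–E–G#: an A# half-diminished seventh chord.
The lowest note is G#, the seventh of the chord, so this is third inversion (figured bass 4/2).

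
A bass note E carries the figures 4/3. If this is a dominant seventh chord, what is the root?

A

The figures 4/3 mean the fifth of the chord is in the bass. If E is the fifth of a dominant seventh chord, the root is A (chord tones A–C#–E–G).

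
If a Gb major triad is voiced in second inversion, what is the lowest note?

The fifth of Gb major (Gb–Bb–Db) is Db; that is the bass in second inversion.

Db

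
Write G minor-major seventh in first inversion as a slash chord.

Gm(maj7)/Bb

First inversion of G minor-major seventh has the third (Bb) in the bass. As a slash chord: Gm(maj7)/Bb.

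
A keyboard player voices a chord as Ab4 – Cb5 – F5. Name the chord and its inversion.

Reducing to letter names: Ab, Cb, F. These stack in thirds as F–Ab–Cb — an F diminished triad.
Ab is the third of F diminished; third in the bass means first inversion (figured bass 6).

F diminished, first inversion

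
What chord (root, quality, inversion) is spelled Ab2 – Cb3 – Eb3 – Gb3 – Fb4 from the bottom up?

Fb major ninth, first inversion

The distinct note names are Ab, Cb, Eb, Gb, Fb. Stacked in thirds they read Fb–Ab–Cb–Eb–Gb, which is a major ninth chord on Fb.
The lowest note is Ab, the third of the chord, so this is first inversion.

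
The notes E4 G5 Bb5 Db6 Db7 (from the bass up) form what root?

E

Reordering E, G, Bb, Db into stacked thirds gives E–G–Bb–Db; the bottom of that stack, E, is the root.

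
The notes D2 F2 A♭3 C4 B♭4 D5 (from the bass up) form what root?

Bb

D, F, Ab, C, Bb are the tones of a Bb dominant ninth chord (Bb–D–F–Ab–C), making Bb the root.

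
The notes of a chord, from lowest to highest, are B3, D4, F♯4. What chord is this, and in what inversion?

The pitch classes B, D, F# arrange in thirds as B–D–F#: a B minor triad.
B is the root of B minor; root in the bass means root position (figured bass 5/3).

B minor, root position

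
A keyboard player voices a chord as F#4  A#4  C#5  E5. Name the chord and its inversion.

The pitch classes F#, A#, C#, E arrange in thirds as F#–A#–C#–E: an F# dominant seventh chord.
With the root (F#) in the bass, the chord is in root position (figured bass 7).

F# dominant seventh, root position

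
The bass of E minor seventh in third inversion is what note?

E minor seventh is E–G–B–D. Third inversion places the seventh in the bass: D.

D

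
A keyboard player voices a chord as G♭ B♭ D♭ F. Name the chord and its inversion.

Gb major seventh, root position

The pitch classes Gb, Bb, Db, F arrange in thirds as Gb–Bb–Db–F: a Gb major seventh chord.
The lowest note is Gb, the root of the chord, so this is root position (figured bass 7).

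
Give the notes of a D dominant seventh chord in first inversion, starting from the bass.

The chord tones are D–F#–A–C. With the third (F#) lowest for first inversion: F#, A, C, D.

F#, A, C, D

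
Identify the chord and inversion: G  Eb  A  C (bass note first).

The pitch classes G, Eb, A, C arrange in thirds as A–C–Eb–G: an A half-diminished seventh chord.
With the seventh (G) in the bass, the chord is in third inversion (figured bass 4/2).

A half-diminished seventh, third inversion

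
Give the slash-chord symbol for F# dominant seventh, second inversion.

Second inversion of F# dominant seventh has the fifth (C#) in the bass. As a slash chord: F#7/C#.

F#7/C#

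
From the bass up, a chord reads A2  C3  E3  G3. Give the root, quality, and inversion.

Reducing to letter names: A, C, E, G. These stack in thirds as A–C–E–G — an A minor seventh chord.
With the root (A) in the bass, the chord is in root position (figured bass 7).

A minor seventh, root position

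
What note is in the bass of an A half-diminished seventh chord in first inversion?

In first inversion the third is lowest. For A half-diminished seventh (A–C–Eb–G) that is C.

C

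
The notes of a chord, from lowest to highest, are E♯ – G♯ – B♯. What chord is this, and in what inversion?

E# minor, root position

Reducing to letter names: E#, G#, B#. These stack in thirds as E#–G#–B# — an E# minor triad.
E# is the root of E# minor; root in the bass means root position (figured bass 5/3).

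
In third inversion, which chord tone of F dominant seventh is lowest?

Eb

F dominant seventh is F–A–C–Eb. Third inversion places the seventh in the bass: Eb.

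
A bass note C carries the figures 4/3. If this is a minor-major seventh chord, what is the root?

F

The figures 4/3 mean the fifth of the chord is in the bass. If C is the fifth of a minor-major seventh chord, the root is F (chord tones F–Ab–C–E).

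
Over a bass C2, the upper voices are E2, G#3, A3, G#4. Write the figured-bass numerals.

The notes C, E, G#, A stack in thirds as A–C–E–G# — an A minor-major seventh chord. The bass C is the third, so this is first inversion: figured 6/5.

6/5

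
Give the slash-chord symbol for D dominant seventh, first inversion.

D7/F#

First inversion of D dominant seventh has the third (F#) in the bass. As a slash chord: D7/F#.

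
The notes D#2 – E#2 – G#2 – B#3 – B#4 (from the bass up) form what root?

Reordering D#, E#, G#, B# into stacked thirds gives E#–G#–B#–D#; the bottom of that stack, E#, is the root.

E#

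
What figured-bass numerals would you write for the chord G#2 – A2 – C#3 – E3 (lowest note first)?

4/2

The notes G#, A, C#, E stack in thirds as A–C#–E–G# — an A major seventh chord. The bass G# is the seventh, so this is third inversion: figured 4/2.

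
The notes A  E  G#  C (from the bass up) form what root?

A

A, E, G#, C are the tones of an A minor-major seventh chord (A–C–E–G#), making A the root.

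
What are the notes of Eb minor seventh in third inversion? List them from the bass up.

Spelling Eb minor seventh: Eb–Gb–Bb–Db. In third inversion the seventh is bass, giving Db, Eb, Gb, Bb from the bottom.

Db, Eb, Gb, Bb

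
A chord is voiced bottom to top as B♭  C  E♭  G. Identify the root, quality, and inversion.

C minor seventh, third inversion

The pitch classes Bb, C, Eb, G arrange in thirds as C–Eb–G–Bb: a C minor seventh chord.
Bb is the seventh of C minor seventh; seventh in the bass means third inversion (figured bass 4/2).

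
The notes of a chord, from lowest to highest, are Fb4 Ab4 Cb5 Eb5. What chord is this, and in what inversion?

The distinct note names are Fb, Ab, Cb, Eb. Stacked in thirds they read Fb–Ab–Cb–Eb, which is a major seventh chord on Fb.
With the root (Fb) in the bass, the chord is in root position (figured bass 7).

Fb major seventh, root position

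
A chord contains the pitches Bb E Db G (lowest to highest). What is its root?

Reordering Bb, E, Db, G into stacked thirds gives E–G–Bb–Db; the bottom of that stack, E, is the root.

E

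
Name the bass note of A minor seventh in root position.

A

The root of A minor seventh (A–C–E–G) is A; that is the bass in root position.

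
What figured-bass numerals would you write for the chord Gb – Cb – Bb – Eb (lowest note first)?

The notes Gb, Cb, Bb, Eb stack in thirds as Cb–Eb–Gb–Bb — a Cb major seventh chord. The bass Gb is the fifth, so this is second inversion: figured 4/3.

4/3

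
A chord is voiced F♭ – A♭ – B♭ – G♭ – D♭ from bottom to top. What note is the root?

Fb, Ab, Bb, Gb, Db are the tones of a Gb dominant ninth chord (Gb–Bb–Db–Fb–Ab), making Gb the root.

Gb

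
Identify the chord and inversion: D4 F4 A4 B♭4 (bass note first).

Bb major seventh, first inversion

Reducing to letter names: D, F, A, Bb. These stack in thirds as Bb–D–F–A — a Bb major seventh chord.
The lowest note is D, the third of the chord, so this is first inversion (figured bass 6/5).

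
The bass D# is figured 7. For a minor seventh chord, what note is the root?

D#

The figures 7 mean the root of the chord is in the bass. If D# is the root of a minor seventh chord, the root is D# (chord tones D#–F#–A#–C#).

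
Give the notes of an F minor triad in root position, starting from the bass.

The chord tones are F–Ab–C. With the root (F) lowest for root position: F, Ab, C.

F, Ab, C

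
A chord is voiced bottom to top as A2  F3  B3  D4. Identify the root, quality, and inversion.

B half-diminished seventh, third inversion

The pitch classes A, F, B, D arrange in thirds as B–D–F–A: a B half-diminished seventh chord.
A is the seventh of B half-diminished seventh; seventh in the bass means third inversion (figured bass 4/2).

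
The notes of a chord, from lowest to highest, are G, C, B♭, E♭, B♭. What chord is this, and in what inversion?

The pitch classes G, C, Bb, Eb arrange in thirds as C–Eb–G–Bb: a C minor seventh chord.
With the fifth (G) in the bass, the chord is in second inversion (figured bass 4/3).

C minor seventh, second inversion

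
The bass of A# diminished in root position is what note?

A#

The root of A# diminished (A#–C#–E) is A#; that is the bass in root position.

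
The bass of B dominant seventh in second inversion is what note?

F#

B dominant seventh is B–D#–F#–A. Second inversion places the fifth in the bass: F#.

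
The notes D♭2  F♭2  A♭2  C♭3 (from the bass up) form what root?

Db

Db, Fb, Ab, Cb are the tones of a Db minor seventh chord (Db–Fb–Ab–Cb), making Db the root.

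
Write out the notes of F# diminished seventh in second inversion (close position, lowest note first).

The chord tones are F#–A–C–Eb. With the fifth (C) lowest for second inversion: C, Eb, F#, A.

C, Eb, F#, A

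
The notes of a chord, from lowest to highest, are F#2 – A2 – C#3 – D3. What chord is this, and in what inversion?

The pitch classes F#, A, C#, D arrange in thirds as D–F#–A–C#: a D major seventh chord.
F# is the third of D major seventh; third in the bass means first inversion (figured bass 6/5).

D major seventh, first inversion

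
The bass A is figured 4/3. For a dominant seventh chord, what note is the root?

D

The figures 4/3 mean the fifth of the chord is in the bass. If A is the fifth of a dominant seventh chord, the root is D (chord tones D–F#–A–C).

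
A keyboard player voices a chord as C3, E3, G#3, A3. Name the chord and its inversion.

A minor-major seventh, first inversion

The pitch classes C, E, G#, A arrange in thirds as A–C–E–G#: an A minor-major seventh chord.
With the third (C) in the bass, the chord is in first inversion (figured bass 6/5).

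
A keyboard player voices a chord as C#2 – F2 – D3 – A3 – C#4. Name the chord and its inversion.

Reducing to letter names: C#, F, D, A. These stack in thirds as D–F–A–C# — a D minor-major seventh chord.
With the seventh (C#) in the bass, the chord is in third inversion (figured bass 4/2).

D minor-major seventh, third inversion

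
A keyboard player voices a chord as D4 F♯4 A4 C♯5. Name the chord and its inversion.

D major seventh, root position

The pitch classes D, F#, A, C# arrange in thirds as D–F#–A–C#: a D major seventh chord.
D is the root of D major seventh; root in the bass means root position (figured bass 7).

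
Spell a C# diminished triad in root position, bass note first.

The chord tones are C#–E–G. With the root (C#) lowest for root position: C#, E, G.

C#, E, G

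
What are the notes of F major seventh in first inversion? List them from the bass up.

A, C, E, F

The chord tones are F–A–C–E. With the third (A) lowest for first inversion: A, C, E, F.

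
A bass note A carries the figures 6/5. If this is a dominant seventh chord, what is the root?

F

The figures 6/5 mean the third of the chord is in the bass. If A is the third of a dominant seventh chord, the root is F (chord tones F–A–C–Eb).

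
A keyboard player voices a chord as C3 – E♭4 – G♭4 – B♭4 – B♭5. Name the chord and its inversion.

Reducing to letter names: C, Eb, Gb, Bb. These stack in thirds as C–Eb–Gb–Bb — a C half-diminished seventh chord.
With the root (C) in the bass, the chord is in root position (figured bass 7).

C half-diminished seventh, root position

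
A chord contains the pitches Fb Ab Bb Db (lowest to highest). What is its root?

Bb

Reordering Fb, Ab, Bb, Db into stacked thirds gives Bb–Db–Fb–Ab; the bottom of that stack, Bb, is the root.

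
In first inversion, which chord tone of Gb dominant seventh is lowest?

In first inversion the third is lowest. For Gb dominant seventh (Gb–Bb–Db–Fb) that is Bb.

Bb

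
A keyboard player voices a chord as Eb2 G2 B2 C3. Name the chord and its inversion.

C minor-major seventh, first inversion

The distinct note names are Eb, G, B, C. Stacked in thirds they read C–Eb–G–B, which is a minor-major seventh chord on C.
The lowest note is Eb, the third of the chord, so this is first inversion (figured bass 6/5).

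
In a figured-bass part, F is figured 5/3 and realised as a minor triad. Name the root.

F

The figures 5/3 mean the root of the chord is in the bass. If F is the root of a minor triad, the root is F (chord tones F–Ab–C).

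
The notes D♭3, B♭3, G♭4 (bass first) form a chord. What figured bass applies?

The notes Db, Bb, Gb stack in thirds as Gb–Bb–Db — a Gb major triad. The bass Db is the fifth, so this is second inversion: figured 6/4.

6/4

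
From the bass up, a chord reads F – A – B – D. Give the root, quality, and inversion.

The pitch classes F, A, B, D arrange in thirds as B–D–F–A: a B half-diminished seventh chord.
With the fifth (F) in the bass, the chord is in second inversion (figured bass 4/3).

B half-diminished seventh, second inversion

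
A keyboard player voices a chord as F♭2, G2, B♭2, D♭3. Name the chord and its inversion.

G diminished seventh, third inversion

The pitch classes Fb, G, Bb, Db arrange in thirds as G–Bb–Db–Fb: a G diminished seventh chord.
With the seventh (Fb) in the bass, the chord is in third inversion (figured bass 4/2).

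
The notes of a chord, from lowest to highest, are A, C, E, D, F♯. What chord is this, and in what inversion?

The distinct note names are A, C, E, D, F#. Stacked in thirds they read D–F#–A–C–E, which is a dominant ninth chord on D.
The lowest note is A, the fifth of the chord, so this is second inversion.

D dominant ninth, second inversion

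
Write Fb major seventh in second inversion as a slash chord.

Fbmaj7/Cb

Second inversion of Fb major seventh has the fifth (Cb) in the bass. As a slash chord: Fbmaj7/Cb.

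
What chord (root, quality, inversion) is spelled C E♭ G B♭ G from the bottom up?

Reducing to letter names: C, Eb, G, Bb. These stack in thirds as C–Eb–G–Bb — a C minor seventh chord.
C is the root of C minor seventh; root in the bass means root position (figured bass 7).

C minor seventh, root position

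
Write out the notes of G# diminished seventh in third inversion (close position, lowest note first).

G# diminished seventh is G#–B–D–F. Third inversion puts the seventh (F) in the bass, with the remaining tones above: F, G#, B, D.

F, G#, B, D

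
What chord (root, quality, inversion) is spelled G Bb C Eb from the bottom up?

C minor seventh, second inversion

Reducing to letter names: G, Bb, C, Eb. These stack in thirds as C–Eb–G–Bb — a C minor seventh chord.
With the fifth (G) in the bass, the chord is in second inversion (figured bass 4/3).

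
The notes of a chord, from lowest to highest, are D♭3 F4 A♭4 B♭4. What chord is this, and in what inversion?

The pitch classes Db, F, Ab, Bb arrange in thirds as Bb–Db–F–Ab: a Bb minor seventh chord.
Db is the third of Bb minor seventh; third in the bass means first inversion (figured bass 6/5).

Bb minor seventh, first inversion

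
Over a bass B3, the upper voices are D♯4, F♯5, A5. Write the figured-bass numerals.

7

The notes B, D#, F#, A stack in thirds as B–D#–F#–A — a B dominant seventh chord. The bass B is the root, so this is root position: figured 7.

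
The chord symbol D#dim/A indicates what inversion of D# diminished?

second inversion

D#dim/A means D# diminished with A in the bass. A is the fifth of D# diminished (D#–F#–A), so this is second inversion.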